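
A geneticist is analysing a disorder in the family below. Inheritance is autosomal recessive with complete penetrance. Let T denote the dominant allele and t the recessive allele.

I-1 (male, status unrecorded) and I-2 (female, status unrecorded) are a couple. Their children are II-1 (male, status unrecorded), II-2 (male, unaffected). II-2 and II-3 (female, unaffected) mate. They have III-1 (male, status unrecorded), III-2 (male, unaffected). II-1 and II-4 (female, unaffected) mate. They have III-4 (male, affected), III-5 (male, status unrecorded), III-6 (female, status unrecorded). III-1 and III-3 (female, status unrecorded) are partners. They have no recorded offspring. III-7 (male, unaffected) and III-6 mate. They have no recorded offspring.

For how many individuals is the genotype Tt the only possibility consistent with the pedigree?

1

Obligate heterozygotes: II-4 is unaffected so carries T and passed t to III-4 (tt), so II-4 is Tt.
Every other individual is either homozygous by phenotype or has at least one consistent homozygous assignment, so the count is 1.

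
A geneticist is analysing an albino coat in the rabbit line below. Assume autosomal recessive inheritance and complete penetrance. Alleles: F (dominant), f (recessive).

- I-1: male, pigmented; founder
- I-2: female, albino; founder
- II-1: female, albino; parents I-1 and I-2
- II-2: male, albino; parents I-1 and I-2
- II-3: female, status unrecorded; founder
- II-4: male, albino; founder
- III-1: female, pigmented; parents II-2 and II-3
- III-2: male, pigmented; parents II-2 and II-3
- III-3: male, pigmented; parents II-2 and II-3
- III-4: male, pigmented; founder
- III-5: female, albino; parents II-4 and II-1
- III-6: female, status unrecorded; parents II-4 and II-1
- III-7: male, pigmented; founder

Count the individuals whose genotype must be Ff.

Obligate heterozygotes: I-1 is pigmented so carries F and passed f to II-1 (ff), so I-1 is Ff; III-1 is pigmented so carries F and received f from II-2 (ff), so III-1 is Ff; III-2 is pigmented so carries F and received f from II-2 (ff), so III-2 is Ff; III-3 is pigmented so carries F and received f from II-2 (ff), so III-3 is Ff.
Every other individual is either homozygous by phenotype or has at least one consistent homozygous assignment, so the count is 4.

4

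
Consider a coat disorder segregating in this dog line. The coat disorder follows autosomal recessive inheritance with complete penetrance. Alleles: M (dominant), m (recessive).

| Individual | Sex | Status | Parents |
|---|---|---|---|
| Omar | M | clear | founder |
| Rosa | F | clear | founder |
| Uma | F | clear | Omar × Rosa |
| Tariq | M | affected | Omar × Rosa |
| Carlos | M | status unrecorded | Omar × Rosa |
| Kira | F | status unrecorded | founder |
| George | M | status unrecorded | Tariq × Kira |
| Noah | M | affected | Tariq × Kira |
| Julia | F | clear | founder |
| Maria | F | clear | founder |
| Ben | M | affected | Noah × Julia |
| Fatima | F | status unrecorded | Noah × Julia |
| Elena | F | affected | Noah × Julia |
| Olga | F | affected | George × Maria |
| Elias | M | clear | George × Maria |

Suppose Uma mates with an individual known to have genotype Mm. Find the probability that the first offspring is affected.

1/6

Omar is clear so carries M and passed m to Tariq (mm), so Omar is Mm.
Rosa is clear so carries M and passed m to Tariq (mm), so Rosa is Mm.
Uma is a clear offspring of Omar (Mm) × Rosa (Mm), whose cross gives 1/4 MM : 1/2 Mm : 1/4 mm; conditioning on being clear, Uma is MM with probability 1/3, Mm with probability 2/3.
Summing over parental genotype combinations, P(offspring is affected) = 2/3·1/4 = 1/6.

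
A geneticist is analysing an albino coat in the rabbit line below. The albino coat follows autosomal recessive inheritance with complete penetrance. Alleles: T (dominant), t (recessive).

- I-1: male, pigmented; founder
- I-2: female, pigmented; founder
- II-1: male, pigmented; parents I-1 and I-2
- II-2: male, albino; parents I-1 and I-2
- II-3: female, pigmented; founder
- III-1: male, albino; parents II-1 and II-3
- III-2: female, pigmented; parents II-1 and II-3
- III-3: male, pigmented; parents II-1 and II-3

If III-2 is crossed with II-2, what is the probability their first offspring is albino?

II-1 is pigmented so carries T and passed t to III-1 (tt), so II-1 is Tt.
II-3 is pigmented so carries T and passed t to III-1 (tt), so II-3 is Tt.
III-2 is a pigmented offspring of II-1 (Tt) × II-3 (Tt), whose cross gives 1/4 TT : 1/2 Tt : 1/4 tt; conditioning on being pigmented, III-2 is TT with probability 1/3, Tt with probability 2/3.
II-2 is albino, so II-2 is tt.
Summing over parental genotype combinations, P(offspring is albino) = 2/3·1/2 = 1/3.

1/3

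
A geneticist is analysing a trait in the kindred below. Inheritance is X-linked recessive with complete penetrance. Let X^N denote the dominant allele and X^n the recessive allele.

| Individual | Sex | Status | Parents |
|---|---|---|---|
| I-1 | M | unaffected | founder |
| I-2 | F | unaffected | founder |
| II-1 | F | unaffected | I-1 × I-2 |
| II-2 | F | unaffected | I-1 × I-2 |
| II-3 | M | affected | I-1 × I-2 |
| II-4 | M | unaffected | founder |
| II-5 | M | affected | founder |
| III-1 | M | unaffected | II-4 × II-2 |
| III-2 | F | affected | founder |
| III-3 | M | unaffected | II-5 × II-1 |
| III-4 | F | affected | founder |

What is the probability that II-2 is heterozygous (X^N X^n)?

I-1 is unaffected, so I-1 is X^N Y.
I-2 is unaffected so carries N and passed n to II-3 (X^n Y), so I-2 is X^N X^n.
Their cross gives offspring ratios 1/2 X^N X^N : 1/2 X^N X^n. Conditioning on II-2 being unaffected, P(X^N X^n) = 1/2 / 1 = 1/2 before taking II-2's own offspring into account.
II-4 is unaffected, so II-4 is X^N Y.
Now use II-2's offspring. Probability of each recorded status — unaffected son III-1: 1/2 if II-2 is X^N X^n, 1 if X^N X^N.
Bayes: P(X^N X^n) = 1/2·1/2 / (1/2·1/2 + 1/2·1) = 1/3.

1/3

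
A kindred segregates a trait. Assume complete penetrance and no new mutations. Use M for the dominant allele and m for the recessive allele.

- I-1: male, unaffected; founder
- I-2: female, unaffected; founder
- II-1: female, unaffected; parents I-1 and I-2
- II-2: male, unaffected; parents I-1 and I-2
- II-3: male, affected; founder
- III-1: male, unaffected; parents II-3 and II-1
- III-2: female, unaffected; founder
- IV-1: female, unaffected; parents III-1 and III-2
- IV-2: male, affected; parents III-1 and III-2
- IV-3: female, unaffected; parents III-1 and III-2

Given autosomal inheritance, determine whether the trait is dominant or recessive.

III-1 and III-2 are both unaffected yet have an affected child IV-2. Under dominance, an affected child requires at least one affected parent, so the trait cannot be dominant.

recessive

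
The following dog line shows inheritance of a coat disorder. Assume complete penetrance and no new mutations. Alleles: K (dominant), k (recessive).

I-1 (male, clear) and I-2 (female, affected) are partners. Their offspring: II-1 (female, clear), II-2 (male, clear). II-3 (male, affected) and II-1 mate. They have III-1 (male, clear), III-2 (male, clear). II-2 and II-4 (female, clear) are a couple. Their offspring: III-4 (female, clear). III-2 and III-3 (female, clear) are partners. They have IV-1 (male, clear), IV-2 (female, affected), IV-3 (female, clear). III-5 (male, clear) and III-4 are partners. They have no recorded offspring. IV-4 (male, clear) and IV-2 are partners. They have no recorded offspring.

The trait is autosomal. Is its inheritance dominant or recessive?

recessive

III-2 and III-3 are both clear yet have an affected child IV-2. Under dominance, an affected child requires at least one affected parent, so the trait cannot be dominant.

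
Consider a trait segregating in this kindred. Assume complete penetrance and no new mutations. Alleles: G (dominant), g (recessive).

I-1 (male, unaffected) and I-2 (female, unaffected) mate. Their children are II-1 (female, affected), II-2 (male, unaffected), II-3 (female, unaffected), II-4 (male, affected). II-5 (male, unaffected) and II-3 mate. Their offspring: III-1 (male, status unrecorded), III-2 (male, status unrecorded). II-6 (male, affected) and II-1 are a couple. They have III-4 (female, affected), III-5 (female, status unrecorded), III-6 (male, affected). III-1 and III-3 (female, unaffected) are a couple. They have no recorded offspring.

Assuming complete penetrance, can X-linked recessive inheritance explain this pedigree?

Under X-linked recessive, II-1 (affected, female) cannot arise from I-1 (unaffected) × I-2 (unaffected).

No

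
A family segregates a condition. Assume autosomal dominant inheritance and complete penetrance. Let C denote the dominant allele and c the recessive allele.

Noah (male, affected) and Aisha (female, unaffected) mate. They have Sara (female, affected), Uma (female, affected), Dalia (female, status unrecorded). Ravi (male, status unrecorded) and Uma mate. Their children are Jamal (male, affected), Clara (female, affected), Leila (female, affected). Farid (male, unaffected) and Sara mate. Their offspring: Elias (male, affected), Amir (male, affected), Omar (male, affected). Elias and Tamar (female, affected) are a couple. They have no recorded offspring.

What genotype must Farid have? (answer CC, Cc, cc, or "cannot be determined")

Farid is unaffected, so Farid is cc.

cc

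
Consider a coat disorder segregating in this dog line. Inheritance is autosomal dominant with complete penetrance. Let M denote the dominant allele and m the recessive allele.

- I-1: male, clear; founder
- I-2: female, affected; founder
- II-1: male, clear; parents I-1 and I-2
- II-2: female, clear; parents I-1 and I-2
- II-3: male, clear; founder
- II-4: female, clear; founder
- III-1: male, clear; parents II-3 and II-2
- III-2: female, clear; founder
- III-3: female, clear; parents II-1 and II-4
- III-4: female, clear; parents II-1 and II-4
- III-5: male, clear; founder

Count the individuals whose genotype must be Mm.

1

Obligate heterozygotes: I-2 is affected so carries M and passed m to II-1 (mm), so I-2 is Mm.
Every other individual is either homozygous by phenotype or has at least one consistent homozygous assignment, so the count is 1.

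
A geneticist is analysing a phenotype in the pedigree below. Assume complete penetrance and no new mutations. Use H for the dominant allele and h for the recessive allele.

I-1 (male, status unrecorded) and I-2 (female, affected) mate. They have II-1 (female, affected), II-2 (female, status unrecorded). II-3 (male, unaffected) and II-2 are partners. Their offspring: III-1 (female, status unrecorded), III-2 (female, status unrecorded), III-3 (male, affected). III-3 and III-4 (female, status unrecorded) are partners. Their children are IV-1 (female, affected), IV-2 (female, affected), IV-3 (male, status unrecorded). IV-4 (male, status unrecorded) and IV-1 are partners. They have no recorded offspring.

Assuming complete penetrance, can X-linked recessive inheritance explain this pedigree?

A consistent assignment under X-linked recessive exists: I-1 X^h Y, I-2 X^h X^h, II-1 X^h X^h, II-2 X^h X^h, II-3 X^H Y, III-1 X^H X^h, III-2 X^H X^h, III-3 X^h Y, III-4 X^H X^h, IV-1 X^h X^h, IV-2 X^h X^h, IV-3 X^H Y, IV-4 X^H Y.
In this assignment every recorded phenotype matches its genotype and every non-founder's genotype is obtainable from its parents' genotypes, so the pedigree is consistent.

Yes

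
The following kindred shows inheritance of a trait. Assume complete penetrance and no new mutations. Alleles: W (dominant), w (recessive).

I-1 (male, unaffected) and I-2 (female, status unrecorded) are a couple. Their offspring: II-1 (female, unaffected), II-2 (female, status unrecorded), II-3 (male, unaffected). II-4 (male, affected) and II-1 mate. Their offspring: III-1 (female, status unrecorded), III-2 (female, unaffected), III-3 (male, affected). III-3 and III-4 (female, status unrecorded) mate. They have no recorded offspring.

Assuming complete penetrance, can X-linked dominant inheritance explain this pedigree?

Under X-linked dominant, III-2 (unaffected, female) cannot arise from II-4 (affected) × II-1 (unaffected).

No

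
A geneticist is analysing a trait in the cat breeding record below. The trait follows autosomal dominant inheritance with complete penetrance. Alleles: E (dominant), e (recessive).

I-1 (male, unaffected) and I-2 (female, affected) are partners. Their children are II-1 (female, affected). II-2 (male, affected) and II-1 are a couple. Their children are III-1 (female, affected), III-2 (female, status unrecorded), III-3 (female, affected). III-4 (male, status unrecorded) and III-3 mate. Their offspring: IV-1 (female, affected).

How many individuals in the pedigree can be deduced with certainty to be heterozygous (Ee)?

Obligate heterozygotes: II-1 is affected so carries E and received e from I-1 (ee), so II-1 is Ee.
Every other individual is either homozygous by phenotype or has at least one consistent homozygous assignment, so the count is 1.

1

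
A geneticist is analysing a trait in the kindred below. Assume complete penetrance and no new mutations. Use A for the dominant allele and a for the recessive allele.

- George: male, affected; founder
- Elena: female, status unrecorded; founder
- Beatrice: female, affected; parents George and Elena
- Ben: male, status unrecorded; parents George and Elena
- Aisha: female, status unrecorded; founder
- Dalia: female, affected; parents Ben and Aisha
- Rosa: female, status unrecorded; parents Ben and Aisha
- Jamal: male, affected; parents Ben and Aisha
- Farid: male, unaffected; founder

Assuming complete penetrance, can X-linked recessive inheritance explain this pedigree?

Yes

A consistent assignment under X-linked recessive exists: George X^a Y, Elena X^A X^a, Beatrice X^a X^a, Ben X^a Y, Aisha X^A X^a, Dalia X^a X^a, Rosa X^A X^a, Jamal X^a Y, Farid X^A Y.
In this assignment every recorded phenotype matches its genotype and every non-founder's genotype is obtainable from its parents' genotypes, so the pedigree is consistent.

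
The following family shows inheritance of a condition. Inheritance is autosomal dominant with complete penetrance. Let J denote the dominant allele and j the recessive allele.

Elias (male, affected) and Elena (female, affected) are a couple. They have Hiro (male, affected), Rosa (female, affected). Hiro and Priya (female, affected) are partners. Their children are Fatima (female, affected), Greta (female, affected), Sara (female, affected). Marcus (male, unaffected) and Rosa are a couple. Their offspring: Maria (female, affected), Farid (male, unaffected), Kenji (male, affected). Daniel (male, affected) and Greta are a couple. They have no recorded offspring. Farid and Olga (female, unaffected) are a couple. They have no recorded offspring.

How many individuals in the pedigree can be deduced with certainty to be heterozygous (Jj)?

Obligate heterozygotes: Rosa is affected so carries J and passed j to Farid (jj), so Rosa is Jj; Maria is affected so carries J and received j from Marcus (jj), so Maria is Jj; Kenji is affected so carries J and received j from Marcus (jj), so Kenji is Jj.
Every other individual is either homozygous by phenotype or has at least one consistent homozygous assignment, so the count is 3.

3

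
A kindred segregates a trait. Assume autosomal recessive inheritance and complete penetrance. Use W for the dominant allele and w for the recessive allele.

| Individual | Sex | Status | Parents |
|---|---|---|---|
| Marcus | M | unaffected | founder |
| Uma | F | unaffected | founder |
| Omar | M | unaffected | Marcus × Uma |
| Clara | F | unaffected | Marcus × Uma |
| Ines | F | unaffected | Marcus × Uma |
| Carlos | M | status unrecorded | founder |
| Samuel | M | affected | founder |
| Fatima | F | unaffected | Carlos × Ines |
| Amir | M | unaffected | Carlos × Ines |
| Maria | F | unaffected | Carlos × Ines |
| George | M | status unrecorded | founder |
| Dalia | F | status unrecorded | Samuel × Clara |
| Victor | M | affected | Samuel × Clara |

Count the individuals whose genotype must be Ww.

1

Obligate heterozygotes: Clara is unaffected so carries W and passed w to Victor (ww), so Clara is Ww.
Every other individual is either homozygous by phenotype or has at least one consistent homozygous assignment, so the count is 1.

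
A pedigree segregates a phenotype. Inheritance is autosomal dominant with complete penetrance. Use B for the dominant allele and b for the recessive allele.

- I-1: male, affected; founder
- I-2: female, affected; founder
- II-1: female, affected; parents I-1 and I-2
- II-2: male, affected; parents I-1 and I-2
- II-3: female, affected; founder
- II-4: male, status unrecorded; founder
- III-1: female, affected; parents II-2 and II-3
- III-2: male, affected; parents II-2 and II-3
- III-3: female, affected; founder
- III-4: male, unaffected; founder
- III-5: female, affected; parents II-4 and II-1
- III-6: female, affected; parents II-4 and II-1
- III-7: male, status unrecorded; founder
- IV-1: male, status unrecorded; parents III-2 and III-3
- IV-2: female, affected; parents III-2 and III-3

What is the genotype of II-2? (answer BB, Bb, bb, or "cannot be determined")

cannot be determined

II-2's phenotype allows BB or Bb, and no parent or child forces a single allele at both positions; consistent genotype assignments exist with II-2 as BB or Bb.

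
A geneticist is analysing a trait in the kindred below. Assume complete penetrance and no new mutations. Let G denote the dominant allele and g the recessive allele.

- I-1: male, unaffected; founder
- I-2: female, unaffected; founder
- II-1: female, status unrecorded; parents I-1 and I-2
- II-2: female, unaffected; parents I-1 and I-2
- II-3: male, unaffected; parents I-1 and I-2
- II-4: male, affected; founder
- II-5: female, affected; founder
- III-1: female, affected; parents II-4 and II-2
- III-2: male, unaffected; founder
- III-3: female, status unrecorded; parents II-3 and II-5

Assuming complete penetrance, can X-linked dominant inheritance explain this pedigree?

Yes

A consistent assignment under X-linked dominant exists: I-1 X^g Y, I-2 X^g X^g, II-1 X^g X^g, II-2 X^g X^g, II-3 X^g Y, II-4 X^G Y, II-5 X^G X^G, III-1 X^G X^g, III-2 X^g Y, III-3 X^G X^g.
In this assignment every recorded phenotype matches its genotype and every non-founder's genotype is obtainable from its parents' genotypes, so the pedigree is consistent.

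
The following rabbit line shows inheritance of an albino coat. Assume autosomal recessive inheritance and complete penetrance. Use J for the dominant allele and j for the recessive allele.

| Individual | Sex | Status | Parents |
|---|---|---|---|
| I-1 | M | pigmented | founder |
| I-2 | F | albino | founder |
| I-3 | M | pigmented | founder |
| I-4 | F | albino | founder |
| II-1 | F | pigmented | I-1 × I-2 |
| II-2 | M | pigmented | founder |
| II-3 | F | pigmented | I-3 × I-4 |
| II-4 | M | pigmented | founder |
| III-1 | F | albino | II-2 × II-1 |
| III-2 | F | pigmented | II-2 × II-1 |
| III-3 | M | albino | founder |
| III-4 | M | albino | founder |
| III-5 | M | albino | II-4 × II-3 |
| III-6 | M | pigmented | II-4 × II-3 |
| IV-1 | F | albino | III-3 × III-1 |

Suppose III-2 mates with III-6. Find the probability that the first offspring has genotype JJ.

II-2 is pigmented so carries J and passed j to III-1 (jj), so II-2 is Jj.
II-1 is pigmented so carries J and received j from I-2 (jj), so II-1 is Jj.
III-2 is a pigmented offspring of II-2 (Jj) × II-1 (Jj), whose cross gives 1/4 JJ : 1/2 Jj : 1/4 jj; conditioning on being pigmented, III-2 is JJ with probability 1/3, Jj with probability 2/3.
II-4 is pigmented so carries J and passed j to III-5 (jj), so II-4 is Jj.
II-3 is pigmented so carries J and received j from I-4 (jj), so II-3 is Jj.
III-6 is a pigmented offspring of II-4 (Jj) × II-3 (Jj), whose cross gives 1/4 JJ : 1/2 Jj : 1/4 jj; conditioning on being pigmented, III-6 is JJ with probability 1/3, Jj with probability 2/3.
Summing over parental genotype combinations, P(offspring has genotype JJ) = 1/9·1 + 2/9·1/2 + 2/9·1/2 + 4/9·1/4 = 4/9.

4/9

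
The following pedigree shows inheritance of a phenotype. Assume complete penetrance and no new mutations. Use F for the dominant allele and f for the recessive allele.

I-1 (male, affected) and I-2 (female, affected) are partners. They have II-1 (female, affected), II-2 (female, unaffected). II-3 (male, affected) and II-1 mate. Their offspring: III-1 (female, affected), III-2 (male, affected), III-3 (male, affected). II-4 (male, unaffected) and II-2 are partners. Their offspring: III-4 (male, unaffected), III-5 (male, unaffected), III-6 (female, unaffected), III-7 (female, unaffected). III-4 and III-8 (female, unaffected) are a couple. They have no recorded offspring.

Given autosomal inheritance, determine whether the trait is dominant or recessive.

I-1 and I-2 are both affected yet have an unaffected child II-2. Under a recessive model two affected parents are homozygous and every child would be affected, so the trait cannot be recessive.

dominant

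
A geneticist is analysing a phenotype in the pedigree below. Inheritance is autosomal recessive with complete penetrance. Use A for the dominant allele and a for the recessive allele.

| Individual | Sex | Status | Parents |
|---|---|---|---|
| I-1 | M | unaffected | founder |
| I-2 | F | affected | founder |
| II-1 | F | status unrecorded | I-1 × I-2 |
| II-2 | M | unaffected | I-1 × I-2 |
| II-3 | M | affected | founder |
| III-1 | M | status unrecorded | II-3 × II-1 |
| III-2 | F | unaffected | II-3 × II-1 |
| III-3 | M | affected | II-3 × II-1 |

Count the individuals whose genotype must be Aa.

Obligate heterozygotes: II-1 passed A to III-2 (Aa, whose a came from II-3) and received a from I-2 (aa), so II-1 is Aa; II-2 is unaffected so carries A and received a from I-2 (aa), so II-2 is Aa; III-2 is unaffected so carries A and received a from II-3 (aa), so III-2 is Aa.
Every other individual is either homozygous by phenotype or has at least one consistent homozygous assignment, so the count is 3.

3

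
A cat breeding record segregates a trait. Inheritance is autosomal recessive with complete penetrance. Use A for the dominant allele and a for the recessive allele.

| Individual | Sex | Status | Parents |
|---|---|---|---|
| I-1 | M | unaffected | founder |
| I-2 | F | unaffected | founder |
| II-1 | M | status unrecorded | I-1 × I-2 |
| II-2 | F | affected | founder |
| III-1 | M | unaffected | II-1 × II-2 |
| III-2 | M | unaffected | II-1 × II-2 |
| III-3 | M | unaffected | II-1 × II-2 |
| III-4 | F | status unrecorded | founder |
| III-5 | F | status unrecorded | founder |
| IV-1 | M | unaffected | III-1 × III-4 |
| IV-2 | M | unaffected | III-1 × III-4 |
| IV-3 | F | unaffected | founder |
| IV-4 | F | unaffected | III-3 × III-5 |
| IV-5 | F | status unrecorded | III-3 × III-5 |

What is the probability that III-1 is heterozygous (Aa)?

1

III-1 is unaffected so carries A and received a from II-2 (aa), so III-1 is Aa, giving P(Aa) = 1.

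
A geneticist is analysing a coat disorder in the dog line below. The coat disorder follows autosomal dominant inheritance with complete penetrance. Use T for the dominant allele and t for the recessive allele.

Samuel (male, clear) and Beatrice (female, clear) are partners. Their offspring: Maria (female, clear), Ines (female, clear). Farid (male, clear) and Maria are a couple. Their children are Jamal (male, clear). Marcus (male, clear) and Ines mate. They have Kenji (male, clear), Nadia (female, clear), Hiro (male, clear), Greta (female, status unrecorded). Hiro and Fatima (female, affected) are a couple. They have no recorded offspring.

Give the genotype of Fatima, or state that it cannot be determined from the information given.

cannot be determined

Fatima's phenotype allows TT or Tt, and no parent or child forces a single allele at both positions; consistent genotype assignments exist with Fatima as TT or Tt.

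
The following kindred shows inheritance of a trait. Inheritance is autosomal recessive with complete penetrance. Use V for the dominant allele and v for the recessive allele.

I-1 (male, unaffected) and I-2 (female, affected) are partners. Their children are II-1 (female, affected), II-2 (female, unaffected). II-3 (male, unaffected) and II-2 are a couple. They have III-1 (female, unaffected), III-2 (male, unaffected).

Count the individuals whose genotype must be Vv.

2

Obligate heterozygotes: I-1 is unaffected so carries V and passed v to II-1 (vv), so I-1 is Vv; II-2 is unaffected so carries V and received v from I-2 (vv), so II-2 is Vv.
Every other individual is either homozygous by phenotype or has at least one consistent homozygous assignment, so the count is 2.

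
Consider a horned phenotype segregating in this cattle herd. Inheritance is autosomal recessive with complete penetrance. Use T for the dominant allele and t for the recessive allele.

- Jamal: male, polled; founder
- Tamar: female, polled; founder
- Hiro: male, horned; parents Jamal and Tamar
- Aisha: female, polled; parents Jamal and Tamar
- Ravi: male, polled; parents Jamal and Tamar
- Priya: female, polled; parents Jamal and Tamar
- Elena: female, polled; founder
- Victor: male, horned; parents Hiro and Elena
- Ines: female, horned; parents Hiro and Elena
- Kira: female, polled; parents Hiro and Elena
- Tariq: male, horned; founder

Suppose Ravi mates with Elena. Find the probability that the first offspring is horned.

1/6

Jamal is polled so carries T and passed t to Hiro (tt), so Jamal is Tt.
Tamar is polled so carries T and passed t to Hiro (tt), so Tamar is Tt.
Ravi is a polled offspring of Jamal (Tt) × Tamar (Tt), whose cross gives 1/4 TT : 1/2 Tt : 1/4 tt; conditioning on being polled, Ravi is TT with probability 1/3, Tt with probability 2/3.
Elena is polled so carries T and passed t to Victor (tt), so Elena is Tt.
Summing over parental genotype combinations, P(offspring is horned) = 2/3·1/4 = 1/6.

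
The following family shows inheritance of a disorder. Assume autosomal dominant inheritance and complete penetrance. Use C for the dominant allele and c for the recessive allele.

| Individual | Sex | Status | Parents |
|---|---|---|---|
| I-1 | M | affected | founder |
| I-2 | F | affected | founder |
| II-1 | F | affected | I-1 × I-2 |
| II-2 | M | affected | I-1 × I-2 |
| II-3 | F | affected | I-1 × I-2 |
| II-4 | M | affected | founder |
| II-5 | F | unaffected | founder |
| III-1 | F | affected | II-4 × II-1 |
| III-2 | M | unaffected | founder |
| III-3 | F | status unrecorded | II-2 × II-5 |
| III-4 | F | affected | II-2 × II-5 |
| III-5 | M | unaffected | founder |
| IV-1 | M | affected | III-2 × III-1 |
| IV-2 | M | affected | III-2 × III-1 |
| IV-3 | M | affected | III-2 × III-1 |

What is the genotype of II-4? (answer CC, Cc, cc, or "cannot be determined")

cannot be determined

II-4's phenotype allows CC or Cc, and no parent or child forces a single allele at both positions; consistent genotype assignments exist with II-4 as CC or Cc.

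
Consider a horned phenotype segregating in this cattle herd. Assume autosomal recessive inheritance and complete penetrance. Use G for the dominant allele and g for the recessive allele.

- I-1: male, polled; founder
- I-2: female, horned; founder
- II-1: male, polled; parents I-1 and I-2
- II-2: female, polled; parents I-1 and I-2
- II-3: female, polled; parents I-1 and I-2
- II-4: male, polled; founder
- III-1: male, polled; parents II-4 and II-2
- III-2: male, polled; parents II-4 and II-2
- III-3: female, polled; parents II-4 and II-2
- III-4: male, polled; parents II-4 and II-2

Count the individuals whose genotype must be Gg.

3

Obligate heterozygotes: II-1 is polled so carries G and received g from I-2 (gg), so II-1 is Gg; II-2 is polled so carries G and received g from I-2 (gg), so II-2 is Gg; II-3 is polled so carries G and received g from I-2 (gg), so II-3 is Gg.
Every other individual is either homozygous by phenotype or has at least one consistent homozygous assignment, so the count is 3.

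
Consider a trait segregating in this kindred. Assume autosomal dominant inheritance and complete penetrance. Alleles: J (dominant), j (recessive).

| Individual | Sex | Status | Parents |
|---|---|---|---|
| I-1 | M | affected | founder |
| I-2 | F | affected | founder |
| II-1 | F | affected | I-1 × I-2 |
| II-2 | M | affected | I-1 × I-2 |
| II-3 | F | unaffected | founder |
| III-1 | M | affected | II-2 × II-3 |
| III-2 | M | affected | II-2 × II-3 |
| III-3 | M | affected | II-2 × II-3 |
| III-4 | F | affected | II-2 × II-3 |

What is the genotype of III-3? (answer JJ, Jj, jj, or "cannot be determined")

Jj

From phenotype alone, III-3 is JJ or Jj.
III-3 is affected so carries J and received j from II-3 (jj), so III-3 is Jj.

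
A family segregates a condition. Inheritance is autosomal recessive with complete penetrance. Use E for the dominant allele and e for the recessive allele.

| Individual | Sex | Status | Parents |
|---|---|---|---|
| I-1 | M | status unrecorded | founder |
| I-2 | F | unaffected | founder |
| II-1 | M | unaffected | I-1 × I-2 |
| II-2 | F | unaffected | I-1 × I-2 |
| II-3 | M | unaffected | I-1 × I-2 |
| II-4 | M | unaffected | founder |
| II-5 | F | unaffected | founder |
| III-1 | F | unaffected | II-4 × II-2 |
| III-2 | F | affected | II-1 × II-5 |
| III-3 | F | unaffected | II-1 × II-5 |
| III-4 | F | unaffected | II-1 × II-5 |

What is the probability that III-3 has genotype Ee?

II-1 is unaffected so carries E and passed e to III-2 (ee), so II-1 is Ee.
II-5 is unaffected so carries E and passed e to III-2 (ee), so II-5 is Ee.
Their cross gives offspring ratios 1/4 EE : 1/2 Ee : 1/4 ee. Conditioning on III-3 being unaffected, P(Ee) = 1/2 / 3/4 = 2/3.

2/3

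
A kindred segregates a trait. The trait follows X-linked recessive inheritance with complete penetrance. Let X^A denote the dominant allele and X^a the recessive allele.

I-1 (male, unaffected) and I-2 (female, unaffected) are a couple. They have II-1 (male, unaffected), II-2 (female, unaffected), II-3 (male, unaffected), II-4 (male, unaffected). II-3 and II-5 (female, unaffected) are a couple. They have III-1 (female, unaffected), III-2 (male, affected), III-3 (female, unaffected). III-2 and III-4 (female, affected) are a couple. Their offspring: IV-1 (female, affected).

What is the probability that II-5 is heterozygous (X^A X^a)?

II-5 is unaffected so carries A and passed a to III-2 (X^a Y), so II-5 is X^A X^a, giving P(X^A X^a) = 1.

1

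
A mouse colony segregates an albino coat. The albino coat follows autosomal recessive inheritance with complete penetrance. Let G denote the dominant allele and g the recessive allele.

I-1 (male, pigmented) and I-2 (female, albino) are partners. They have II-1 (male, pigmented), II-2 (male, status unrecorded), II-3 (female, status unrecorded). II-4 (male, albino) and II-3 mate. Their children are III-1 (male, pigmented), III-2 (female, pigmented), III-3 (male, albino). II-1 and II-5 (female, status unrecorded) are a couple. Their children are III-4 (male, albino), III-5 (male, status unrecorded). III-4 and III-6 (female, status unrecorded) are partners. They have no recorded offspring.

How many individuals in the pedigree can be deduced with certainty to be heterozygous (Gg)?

4

Obligate heterozygotes: II-1 is pigmented so carries G and received g from I-2 (gg), so II-1 is Gg; II-3 passed G to III-1 (Gg, whose g came from II-4) and received g from I-2 (gg), so II-3 is Gg; III-1 is pigmented so carries G and received g from II-4 (gg), so III-1 is Gg; III-2 is pigmented so carries G and received g from II-4 (gg), so III-2 is Gg.
Every other individual is either homozygous by phenotype or has at least one consistent homozygous assignment, so the count is 4.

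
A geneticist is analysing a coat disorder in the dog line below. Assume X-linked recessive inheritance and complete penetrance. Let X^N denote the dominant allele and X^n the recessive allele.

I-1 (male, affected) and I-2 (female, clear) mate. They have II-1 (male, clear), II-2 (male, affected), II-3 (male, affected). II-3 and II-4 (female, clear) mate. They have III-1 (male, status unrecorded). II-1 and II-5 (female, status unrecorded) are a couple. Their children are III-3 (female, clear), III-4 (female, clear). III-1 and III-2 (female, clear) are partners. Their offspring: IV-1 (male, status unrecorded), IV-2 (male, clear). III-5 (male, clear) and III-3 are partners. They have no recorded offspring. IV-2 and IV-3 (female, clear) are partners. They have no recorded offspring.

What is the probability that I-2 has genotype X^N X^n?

1

I-2 is clear so carries N and passed n to II-2 (X^n Y), so I-2 is X^N X^n, giving P(X^N X^n) = 1.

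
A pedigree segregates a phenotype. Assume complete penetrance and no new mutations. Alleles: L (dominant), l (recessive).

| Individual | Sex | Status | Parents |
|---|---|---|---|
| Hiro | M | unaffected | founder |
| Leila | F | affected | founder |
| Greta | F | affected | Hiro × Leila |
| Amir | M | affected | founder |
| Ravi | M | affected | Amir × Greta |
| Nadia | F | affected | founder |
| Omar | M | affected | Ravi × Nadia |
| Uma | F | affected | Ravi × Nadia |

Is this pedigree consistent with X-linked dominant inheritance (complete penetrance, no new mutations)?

Yes

A consistent assignment under X-linked dominant exists: Hiro X^l Y, Leila X^L X^L, Greta X^L X^l, Amir X^L Y, Ravi X^L Y, Nadia X^L X^L, Omar X^L Y, Uma X^L X^L.
In this assignment every recorded phenotype matches its genotype and every non-founder's genotype is obtainable from its parents' genotypes, so the pedigree is consistent.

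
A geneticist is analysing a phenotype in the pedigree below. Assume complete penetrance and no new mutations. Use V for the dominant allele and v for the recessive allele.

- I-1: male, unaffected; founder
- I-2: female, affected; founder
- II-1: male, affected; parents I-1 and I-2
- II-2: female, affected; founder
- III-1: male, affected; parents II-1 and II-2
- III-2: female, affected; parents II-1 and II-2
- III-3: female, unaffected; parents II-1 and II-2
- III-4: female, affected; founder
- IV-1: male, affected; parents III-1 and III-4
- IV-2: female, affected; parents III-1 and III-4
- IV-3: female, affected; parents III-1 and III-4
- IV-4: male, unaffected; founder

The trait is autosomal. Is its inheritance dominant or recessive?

II-1 and II-2 are both affected yet have an unaffected child III-3. Under a recessive model two affected parents are homozygous and every child would be affected, so the trait cannot be recessive.

dominant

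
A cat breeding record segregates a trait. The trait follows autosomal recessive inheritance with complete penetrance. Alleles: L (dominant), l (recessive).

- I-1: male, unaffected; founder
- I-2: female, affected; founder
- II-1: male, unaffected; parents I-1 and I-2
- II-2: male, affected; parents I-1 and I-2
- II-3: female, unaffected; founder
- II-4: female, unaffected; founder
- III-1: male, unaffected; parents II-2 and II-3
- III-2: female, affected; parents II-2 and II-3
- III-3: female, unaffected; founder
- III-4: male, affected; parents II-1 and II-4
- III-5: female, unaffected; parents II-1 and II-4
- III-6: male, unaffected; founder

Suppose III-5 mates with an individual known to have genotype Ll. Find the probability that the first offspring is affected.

II-1 is unaffected so carries L and received l from I-2 (ll), so II-1 is Ll.
II-4 is unaffected so carries L and passed l to III-4 (ll), so II-4 is Ll.
III-5 is an unaffected offspring of II-1 (Ll) × II-4 (Ll), whose cross gives 1/4 LL : 1/2 Ll : 1/4 ll; conditioning on being unaffected, III-5 is LL with probability 1/3, Ll with probability 2/3.
Summing over parental genotype combinations, P(offspring is affected) = 2/3·1/4 = 1/6.

1/6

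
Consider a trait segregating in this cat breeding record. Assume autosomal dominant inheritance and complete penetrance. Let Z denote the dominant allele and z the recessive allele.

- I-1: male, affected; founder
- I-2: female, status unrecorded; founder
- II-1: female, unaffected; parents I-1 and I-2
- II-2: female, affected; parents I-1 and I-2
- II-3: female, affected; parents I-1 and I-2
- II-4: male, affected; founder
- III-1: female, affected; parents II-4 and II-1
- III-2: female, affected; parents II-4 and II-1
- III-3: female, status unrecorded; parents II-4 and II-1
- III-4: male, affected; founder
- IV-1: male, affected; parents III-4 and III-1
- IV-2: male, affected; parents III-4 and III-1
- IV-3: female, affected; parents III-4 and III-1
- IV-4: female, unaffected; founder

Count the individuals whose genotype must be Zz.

3

Obligate heterozygotes: I-1 is affected so carries Z and passed z to II-1 (zz), so I-1 is Zz; III-1 is affected so carries Z and received z from II-1 (zz), so III-1 is Zz; III-2 is affected so carries Z and received z from II-1 (zz), so III-2 is Zz.
Every other individual is either homozygous by phenotype or has at least one consistent homozygous assignment, so the count is 3.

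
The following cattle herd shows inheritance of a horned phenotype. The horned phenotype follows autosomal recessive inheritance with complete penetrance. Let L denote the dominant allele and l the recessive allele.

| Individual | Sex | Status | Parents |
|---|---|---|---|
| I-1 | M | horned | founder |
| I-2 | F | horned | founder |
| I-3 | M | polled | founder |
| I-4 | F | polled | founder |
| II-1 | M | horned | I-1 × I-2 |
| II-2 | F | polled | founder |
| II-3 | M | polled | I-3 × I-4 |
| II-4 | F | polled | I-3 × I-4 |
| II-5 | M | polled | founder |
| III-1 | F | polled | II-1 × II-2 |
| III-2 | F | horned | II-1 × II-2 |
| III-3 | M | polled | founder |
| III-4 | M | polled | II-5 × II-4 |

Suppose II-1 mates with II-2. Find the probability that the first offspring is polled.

1/2

II-1 is horned, so II-1 is ll.
II-2 is polled so carries L and passed l to III-2 (ll), so II-2 is Ll.
The cross gives 1/2 Ll : 1/2 ll, so P(offspring is polled) = 1/2.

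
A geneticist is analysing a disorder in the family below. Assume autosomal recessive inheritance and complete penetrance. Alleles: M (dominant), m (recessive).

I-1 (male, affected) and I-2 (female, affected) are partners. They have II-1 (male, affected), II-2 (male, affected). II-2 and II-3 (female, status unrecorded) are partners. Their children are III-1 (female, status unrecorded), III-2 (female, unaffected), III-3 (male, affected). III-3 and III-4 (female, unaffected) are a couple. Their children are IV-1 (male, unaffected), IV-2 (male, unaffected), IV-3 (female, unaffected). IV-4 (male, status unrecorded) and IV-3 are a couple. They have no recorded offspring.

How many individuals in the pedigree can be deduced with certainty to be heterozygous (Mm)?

Obligate heterozygotes: II-3 passed M to III-2 (Mm, whose m came from II-2) and passed m to III-3 (mm), so II-3 is Mm; III-2 is unaffected so carries M and received m from II-2 (mm), so III-2 is Mm; IV-1 is unaffected so carries M and received m from III-3 (mm), so IV-1 is Mm; IV-2 is unaffected so carries M and received m from III-3 (mm), so IV-2 is Mm; IV-3 is unaffected so carries M and received m from III-3 (mm), so IV-3 is Mm.
Every other individual is either homozygous by phenotype or has at least one consistent homozygous assignment, so the count is 5.

5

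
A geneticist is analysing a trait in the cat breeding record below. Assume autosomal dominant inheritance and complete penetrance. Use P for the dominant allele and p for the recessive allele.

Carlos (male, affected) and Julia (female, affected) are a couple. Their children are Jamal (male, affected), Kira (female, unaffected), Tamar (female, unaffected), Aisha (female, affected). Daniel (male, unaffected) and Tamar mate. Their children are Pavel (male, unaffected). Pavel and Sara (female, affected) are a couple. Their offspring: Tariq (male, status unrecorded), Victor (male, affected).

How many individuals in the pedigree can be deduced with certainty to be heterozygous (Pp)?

3

Obligate heterozygotes: Carlos is affected so carries P and passed p to Kira (pp), so Carlos is Pp; Julia is affected so carries P and passed p to Kira (pp), so Julia is Pp; Victor is affected so carries P and received p from Pavel (pp), so Victor is Pp.
Every other individual is either homozygous by phenotype or has at least one consistent homozygous assignment, so the count is 3.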